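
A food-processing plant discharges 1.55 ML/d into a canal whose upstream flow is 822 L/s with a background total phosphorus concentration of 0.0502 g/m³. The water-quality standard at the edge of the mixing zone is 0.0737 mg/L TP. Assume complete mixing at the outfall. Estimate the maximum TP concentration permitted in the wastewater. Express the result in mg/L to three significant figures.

1.15 mg/L

1.55 ML/d = 0.01794 m³/s.
822 L/s = 0.822 m³/s.
Mass balance: 0.0737·0.8399 = 0.01794·Cₑ + 0.822·0.0502.
Cₑ = (0.0619 − 0.04126) / 0.01794 = 1.15 mg/L.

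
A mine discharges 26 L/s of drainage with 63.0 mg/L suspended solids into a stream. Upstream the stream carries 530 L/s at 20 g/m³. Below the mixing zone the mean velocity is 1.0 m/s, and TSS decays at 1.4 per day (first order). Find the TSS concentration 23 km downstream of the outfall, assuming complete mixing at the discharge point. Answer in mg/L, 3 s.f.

15.2 mg/L

26 L/s = 0.026 m³/s.
530 L/s = 0.53 m³/s.
After complete mixing, C₀ = (0.026·63 + 0.53·20) / 0.556 = 22.01 mg/L.
Travel time t = 2.3e+04 m / 1.0 m/s = 2.3e+04 s = 0.2662 d.
C = 22.01·exp(−1.4·0.2662) = 22.01·0.6889 = 15.16 mg/L.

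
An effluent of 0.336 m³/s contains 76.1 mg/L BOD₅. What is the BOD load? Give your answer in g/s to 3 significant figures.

25.6 g/s

Mass flux = Q·C = 0.336 m³/s × 76.1 g/m³ = 25.57 g/s.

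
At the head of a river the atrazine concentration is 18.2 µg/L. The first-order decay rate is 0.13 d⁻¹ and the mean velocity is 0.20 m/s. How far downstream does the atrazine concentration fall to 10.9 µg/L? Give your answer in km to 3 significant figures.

From C = C₀·e^(−kt), t = ln(C₀/C)/k = ln(18.2/10.9)/0.13 = 0.5127/0.13 = 3.944 d.
Distance = v·t = 0.20 m/s × 3.407e+05 s = 6.814e+04 m = 68.14 km.

68.1 km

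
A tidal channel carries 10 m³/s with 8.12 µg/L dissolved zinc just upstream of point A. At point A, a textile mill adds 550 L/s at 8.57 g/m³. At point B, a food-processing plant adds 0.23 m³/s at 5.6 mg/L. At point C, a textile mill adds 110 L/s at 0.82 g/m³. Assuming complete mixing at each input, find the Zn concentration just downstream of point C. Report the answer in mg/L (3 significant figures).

0.567 mg/L

8.12 µg/L = 0.00812 mg/L.
550 L/s = 0.55 m³/s.
After input A: C = (10·0.00812 + 0.55·8.57) / 10.55 = 0.4545 mg/L.
After input B: C = (10.55·0.4545 + 0.23·5.6) / 10.78 = 0.5643 mg/L.
110 L/s = 0.11 m³/s.
After input C: C = (10.78·0.5643 + 0.11·0.82) / 10.89 = 0.5668 mg/L.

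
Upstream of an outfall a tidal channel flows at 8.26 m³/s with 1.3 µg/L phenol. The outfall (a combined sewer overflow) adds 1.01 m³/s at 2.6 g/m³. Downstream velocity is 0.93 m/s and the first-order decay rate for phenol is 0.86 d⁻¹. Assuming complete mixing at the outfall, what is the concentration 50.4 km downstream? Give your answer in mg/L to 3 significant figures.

0.166 mg/L

1.3 µg/L = 0.0013 mg/L.
After complete mixing, C₀ = (1.01·2.6 + 8.26·0.0013) / 9.27 = 0.2844 mg/L.
Travel time t = 5.04e+04 m / 0.93 m/s = 5.419e+04 s = 0.6272 d.
C = 0.2844·exp(−0.86·0.6272) = 0.2844·0.5831 = 0.1659 mg/L.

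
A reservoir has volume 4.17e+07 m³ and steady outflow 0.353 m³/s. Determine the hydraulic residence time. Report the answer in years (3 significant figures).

3.74 yr

Q = 0.353 m³/s × 3.156e+07 s/yr = 1.114e+07 m³/yr.
Hydraulic residence time τ = V/Q = 4.17e+07/1.114e+07 = 3.743 yr.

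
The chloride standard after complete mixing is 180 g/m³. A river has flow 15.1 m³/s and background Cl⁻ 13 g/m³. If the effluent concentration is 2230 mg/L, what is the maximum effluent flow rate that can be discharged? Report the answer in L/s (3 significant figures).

1230 L/s

Mass balance at complete mixing: C_std·(Q_w + Q_r) = Q_w·C_e + Q_r·C_b.
Rearranging, Q_w = Q_r·(C_std − C_b)/(C_e − C_std) = 15.1·(180 − 13) / (2230 − 180) = 1.23 m³/s.
= 1230 L/s.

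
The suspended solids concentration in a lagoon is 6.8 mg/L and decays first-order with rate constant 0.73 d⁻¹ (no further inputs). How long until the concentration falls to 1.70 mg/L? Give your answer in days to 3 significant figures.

t = ln(C₀/C)/k = ln(6.8/1.70)/0.73 = 1.386/0.73 = 1.899 d.

1.90 d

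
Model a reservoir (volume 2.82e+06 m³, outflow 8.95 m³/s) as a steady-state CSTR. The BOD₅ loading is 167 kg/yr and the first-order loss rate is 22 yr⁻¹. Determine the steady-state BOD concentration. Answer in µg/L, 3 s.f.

Outflow Q = 8.95 m³/s × 3.156e+07 s/yr = 2.824e+08 m³/yr.
Steady-state CSTR mass balance: W = Q·C + k·V·C, so C = W/(Q + kV).
Q + kV = 2.824e+08 + 22·2.82e+06 = 3.445e+08 m³/yr.
C = 167/3.445e+08 = 4.848e-07 kg/m³ = 0.0004848 mg/L = 0.4848 µg/L.

0.485 µg/L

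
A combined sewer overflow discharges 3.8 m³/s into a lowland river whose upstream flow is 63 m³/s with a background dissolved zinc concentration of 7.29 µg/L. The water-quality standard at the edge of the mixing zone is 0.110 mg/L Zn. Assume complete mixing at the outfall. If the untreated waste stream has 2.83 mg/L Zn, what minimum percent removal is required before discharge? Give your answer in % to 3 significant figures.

35.9 %

7.29 µg/L = 0.00729 mg/L.
Mass balance: 0.11·66.8 = 3.8·Cₑ + 63·0.00729.
Cₑ = (7.348 − 0.4593) / 3.8 = 1.813 mg/L.
Required removal = 1 − 1.813/2.83 = 35.94 %.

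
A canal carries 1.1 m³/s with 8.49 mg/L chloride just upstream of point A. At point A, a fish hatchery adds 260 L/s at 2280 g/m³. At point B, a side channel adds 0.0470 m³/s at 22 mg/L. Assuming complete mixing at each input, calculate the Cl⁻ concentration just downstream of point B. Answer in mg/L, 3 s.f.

260 L/s = 0.26 m³/s.
After input A: C = (1.1·8.49 + 0.26·2280) / 1.36 = 442.7 mg/L.
After input B: C = (1.36·442.7 + 0.047·22) / 1.407 = 428.7 mg/L.

429 mg/L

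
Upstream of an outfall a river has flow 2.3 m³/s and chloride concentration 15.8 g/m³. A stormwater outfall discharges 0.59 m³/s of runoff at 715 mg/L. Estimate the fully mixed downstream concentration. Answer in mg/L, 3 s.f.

By mass balance at complete mixing, C = (0.59·715 + 2.3·15.8) / (0.59 + 2.3) = 458.2/2.89 = 158.5 mg/L.

159 mg/L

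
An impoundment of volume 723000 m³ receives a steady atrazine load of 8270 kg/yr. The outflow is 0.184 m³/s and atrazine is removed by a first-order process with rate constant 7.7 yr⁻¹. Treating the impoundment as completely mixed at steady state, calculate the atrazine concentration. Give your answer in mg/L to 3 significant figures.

Outflow Q = 0.184 m³/s × 3.156e+07 s/yr = 5.807e+06 m³/yr.
Steady-state CSTR mass balance: W = Q·C + k·V·C, so C = W/(Q + kV).
Q + kV = 5.807e+06 + 7.7·723000 = 1.137e+07 m³/yr.
C = 8270/1.137e+07 = 0.0007271 kg/m³ = 0.7271 mg/L.

0.727 mg/L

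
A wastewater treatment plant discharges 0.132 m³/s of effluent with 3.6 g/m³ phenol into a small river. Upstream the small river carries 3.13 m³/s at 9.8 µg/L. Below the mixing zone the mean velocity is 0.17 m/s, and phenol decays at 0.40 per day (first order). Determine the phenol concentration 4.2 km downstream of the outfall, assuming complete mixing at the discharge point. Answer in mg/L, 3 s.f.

9.8 µg/L = 0.0098 mg/L.
After complete mixing, C₀ = (0.132·3.6 + 3.13·0.0098) / 3.262 = 0.1551 mg/L.
Travel time t = 4200 m / 0.17 m/s = 2.471e+04 s = 0.2859 d.
C = 0.1551·exp(−0.40·0.2859) = 0.1551·0.8919 = 0.1383 mg/L.

0.138 mg/L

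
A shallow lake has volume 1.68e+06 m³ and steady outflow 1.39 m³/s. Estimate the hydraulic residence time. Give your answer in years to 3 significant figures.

Q = 1.39 m³/s × 3.156e+07 s/yr = 4.387e+07 m³/yr.
Hydraulic residence time τ = V/Q = 1.68e+06/4.387e+07 = 0.0383 yr.

0.0383 yr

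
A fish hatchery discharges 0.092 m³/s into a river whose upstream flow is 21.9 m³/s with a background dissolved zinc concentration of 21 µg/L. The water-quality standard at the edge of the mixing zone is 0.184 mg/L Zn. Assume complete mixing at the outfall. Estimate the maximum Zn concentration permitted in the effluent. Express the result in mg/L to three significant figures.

39.0 mg/L

21 µg/L = 0.021 mg/L.
Mass balance: 0.184·21.99 = 0.092·Cₑ + 21.9·0.021.
Cₑ = (4.047 − 0.4599) / 0.092 = 38.99 mg/L.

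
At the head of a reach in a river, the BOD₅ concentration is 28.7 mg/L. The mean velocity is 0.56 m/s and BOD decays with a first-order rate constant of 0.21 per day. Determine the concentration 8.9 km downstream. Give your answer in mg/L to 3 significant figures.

27.6 mg/L

Travel time t = 8.9 km / 0.56 m/s = 8900/0.56 = 1.589e+04 s = 0.1839 d.
First-order decay: C = 28.7·exp(−0.21·0.1839) = 28.7·0.9621 = 27.61 mg/L.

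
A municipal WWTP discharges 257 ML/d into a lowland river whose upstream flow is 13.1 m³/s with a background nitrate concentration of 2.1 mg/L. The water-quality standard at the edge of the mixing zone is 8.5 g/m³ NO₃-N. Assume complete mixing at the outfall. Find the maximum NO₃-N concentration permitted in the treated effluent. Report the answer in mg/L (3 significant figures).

36.7 mg/L

257 ML/d = 2.975 m³/s.
Mass balance: 8.5·16.07 = 2.975·Cₑ + 13.1·2.1.
Cₑ = (136.6 − 27.51) / 2.975 = 36.69 mg/L.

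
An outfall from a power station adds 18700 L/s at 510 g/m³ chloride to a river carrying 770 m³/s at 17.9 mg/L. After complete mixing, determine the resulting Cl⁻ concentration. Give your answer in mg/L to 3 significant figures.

18700 L/s = 18.7 m³/s.
By mass balance at complete mixing, C = (18.7·510 + 770·17.9) / (18.7 + 770) = 2.332e+04/788.7 = 29.57 mg/L.

29.6 mg/L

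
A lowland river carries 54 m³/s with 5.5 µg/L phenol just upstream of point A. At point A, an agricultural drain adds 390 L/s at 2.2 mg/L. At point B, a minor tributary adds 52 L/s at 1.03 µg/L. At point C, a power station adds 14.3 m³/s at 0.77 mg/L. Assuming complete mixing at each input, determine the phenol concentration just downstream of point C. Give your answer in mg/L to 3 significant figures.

5.5 µg/L = 0.0055 mg/L.
390 L/s = 0.39 m³/s.
After input A: C = (54·0.0055 + 0.39·2.2) / 54.39 = 0.02124 mg/L.
52 L/s = 0.052 m³/s.
1.03 µg/L = 0.00103 mg/L.
After input B: C = (54.39·0.02124 + 0.052·0.00103) / 54.44 = 0.02122 mg/L.
After input C: C = (54.44·0.02122 + 14.3·0.77) / 68.74 = 0.177 mg/L.

0.177 mg/L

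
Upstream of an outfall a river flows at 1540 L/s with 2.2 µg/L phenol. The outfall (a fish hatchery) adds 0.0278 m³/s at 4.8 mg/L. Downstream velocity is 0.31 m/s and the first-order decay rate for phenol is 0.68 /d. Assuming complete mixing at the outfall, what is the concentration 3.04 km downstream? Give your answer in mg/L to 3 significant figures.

1540 L/s = 1.54 m³/s.
2.2 µg/L = 0.0022 mg/L.
After complete mixing, C₀ = (0.0278·4.8 + 1.54·0.0022) / 1.568 = 0.08727 mg/L.
Travel time t = 3040 m / 0.31 m/s = 9806 s = 0.1135 d.
C = 0.08727·exp(−0.68·0.1135) = 0.08727·0.9257 = 0.08079 mg/L.

0.0808 mg/L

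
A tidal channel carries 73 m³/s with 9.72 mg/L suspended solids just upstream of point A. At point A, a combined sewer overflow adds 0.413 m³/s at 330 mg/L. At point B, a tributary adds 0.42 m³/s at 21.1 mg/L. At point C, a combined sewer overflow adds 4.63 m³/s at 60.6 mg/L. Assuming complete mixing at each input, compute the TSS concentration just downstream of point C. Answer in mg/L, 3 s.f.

14.5 mg/L

After input A: C = (73·9.72 + 0.413·330) / 73.41 = 11.52 mg/L.
After input B: C = (73.41·11.52 + 0.42·21.1) / 73.83 = 11.58 mg/L.
After input C: C = (73.83·11.58 + 4.63·60.6) / 78.46 = 14.47 mg/L.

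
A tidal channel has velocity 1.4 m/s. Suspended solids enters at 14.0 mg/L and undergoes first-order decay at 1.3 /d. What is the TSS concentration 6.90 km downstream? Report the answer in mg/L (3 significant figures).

13.0 mg/L

Travel time t = 6.90 km / 1.4 m/s = 6900/1.4 = 4929 s = 0.05704 d.
First-order decay: C = 14.0·exp(−1.3·0.05704) = 14.0·0.9285 = 13 mg/L.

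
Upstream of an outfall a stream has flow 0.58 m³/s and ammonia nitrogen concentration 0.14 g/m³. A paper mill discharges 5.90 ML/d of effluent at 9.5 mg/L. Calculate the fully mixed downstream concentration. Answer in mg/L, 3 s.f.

1.13 mg/L

5.90 ML/d = 0.06829 m³/s.
Flow-weighted mixing gives C = (0.06829·9.5 + 0.58·0.14) / (0.06829 + 0.58) = 0.7299/0.6483 = 1.126 mg/L.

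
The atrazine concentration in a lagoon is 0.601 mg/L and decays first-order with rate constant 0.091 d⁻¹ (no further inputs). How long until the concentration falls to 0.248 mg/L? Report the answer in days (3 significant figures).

9.73 d

t = ln(C₀/C)/k = ln(0.601/0.248)/0.091 = 0.8852/0.091 = 9.727 d.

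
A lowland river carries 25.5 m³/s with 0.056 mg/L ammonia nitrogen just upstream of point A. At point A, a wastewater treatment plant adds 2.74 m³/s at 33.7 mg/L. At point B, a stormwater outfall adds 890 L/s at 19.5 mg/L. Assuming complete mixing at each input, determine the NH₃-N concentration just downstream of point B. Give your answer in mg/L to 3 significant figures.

After input A: C = (25.5·0.056 + 2.74·33.7) / 28.24 = 3.32 mg/L.
890 L/s = 0.89 m³/s.
After input B: C = (28.24·3.32 + 0.89·19.5) / 29.13 = 3.815 mg/L.

3.81 mg/L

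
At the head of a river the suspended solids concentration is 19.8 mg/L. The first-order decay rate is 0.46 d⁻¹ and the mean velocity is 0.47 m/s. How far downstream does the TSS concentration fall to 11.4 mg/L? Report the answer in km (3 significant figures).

48.7 km

From C = C₀·e^(−kt), t = ln(C₀/C)/k = ln(19.8/11.4)/0.46 = 0.5521/0.46 = 1.2 d.
Distance = v·t = 0.47 m/s × 1.037e+05 s = 4.874e+04 m = 48.74 km.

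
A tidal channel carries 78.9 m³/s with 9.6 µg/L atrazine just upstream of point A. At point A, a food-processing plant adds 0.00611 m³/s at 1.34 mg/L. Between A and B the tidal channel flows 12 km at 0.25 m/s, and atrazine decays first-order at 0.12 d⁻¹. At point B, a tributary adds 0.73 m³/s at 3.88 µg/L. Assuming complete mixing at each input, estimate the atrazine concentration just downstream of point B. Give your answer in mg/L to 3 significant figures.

9.6 µg/L = 0.0096 mg/L.
After input A: C = (78.9·0.0096 + 0.00611·1.34) / 78.91 = 0.009703 mg/L.
Over the 12 km reach to input B (t = 4.8e+04 s = 0.5556 d), decay gives C = 0.009703·exp(−0.12·0.5556) = 0.009077 mg/L.
3.88 µg/L = 0.00388 mg/L.
After input B: C = (78.91·0.009077 + 0.73·0.00388) / 79.64 = 0.00903 mg/L.

0.00903 mg/L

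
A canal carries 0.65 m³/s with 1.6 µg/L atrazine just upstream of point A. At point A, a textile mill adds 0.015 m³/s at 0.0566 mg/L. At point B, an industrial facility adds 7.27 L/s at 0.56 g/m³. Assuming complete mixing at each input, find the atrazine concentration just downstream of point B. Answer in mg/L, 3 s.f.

1.6 µg/L = 0.0016 mg/L.
After input A: C = (0.65·0.0016 + 0.015·0.0566) / 0.665 = 0.002841 mg/L.
7.27 L/s = 0.00727 m³/s.
After input B: C = (0.665·0.002841 + 0.00727·0.56) / 0.6723 = 0.008866 mg/L.

0.00887 mg/L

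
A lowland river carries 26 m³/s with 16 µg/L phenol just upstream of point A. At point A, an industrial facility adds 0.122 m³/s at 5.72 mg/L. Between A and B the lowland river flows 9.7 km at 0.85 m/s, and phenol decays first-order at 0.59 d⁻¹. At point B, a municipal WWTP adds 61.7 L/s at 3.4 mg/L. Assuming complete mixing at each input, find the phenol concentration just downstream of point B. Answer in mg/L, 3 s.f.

0.0474 mg/L

16 µg/L = 0.016 mg/L.
After input A: C = (26·0.016 + 0.122·5.72) / 26.12 = 0.04264 mg/L.
Over the 9.7 km reach to input B (t = 1.141e+04 s = 0.1321 d), decay gives C = 0.04264·exp(−0.59·0.1321) = 0.03944 mg/L.
61.7 L/s = 0.0617 m³/s.
After input B: C = (26.12·0.03944 + 0.0617·3.4) / 26.18 = 0.04736 mg/L.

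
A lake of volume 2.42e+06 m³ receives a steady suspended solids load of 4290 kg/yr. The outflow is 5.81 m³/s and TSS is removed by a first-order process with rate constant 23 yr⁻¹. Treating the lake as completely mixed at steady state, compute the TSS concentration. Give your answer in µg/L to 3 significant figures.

17.9 µg/L

Outflow Q = 5.81 m³/s × 3.156e+07 s/yr = 1.833e+08 m³/yr.
Steady-state CSTR mass balance: W = Q·C + k·V·C, so C = W/(Q + kV).
Q + kV = 1.833e+08 + 23·2.42e+06 = 2.39e+08 m³/yr.
C = 4290/2.39e+08 = 1.795e-05 kg/m³ = 0.01795 mg/L = 17.95 µg/L.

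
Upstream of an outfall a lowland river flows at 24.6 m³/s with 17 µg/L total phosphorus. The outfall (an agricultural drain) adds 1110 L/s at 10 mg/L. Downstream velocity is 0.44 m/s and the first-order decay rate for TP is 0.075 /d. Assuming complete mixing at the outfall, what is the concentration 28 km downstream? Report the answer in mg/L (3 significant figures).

0.424 mg/L

1110 L/s = 1.11 m³/s.
17 µg/L = 0.017 mg/L.
After complete mixing, C₀ = (1.11·10 + 24.6·0.017) / 25.71 = 0.448 mg/L.
Travel time t = 2.8e+04 m / 0.44 m/s = 6.364e+04 s = 0.7365 d.
C = 0.448·exp(−0.075·0.7365) = 0.448·0.9463 = 0.4239 mg/L.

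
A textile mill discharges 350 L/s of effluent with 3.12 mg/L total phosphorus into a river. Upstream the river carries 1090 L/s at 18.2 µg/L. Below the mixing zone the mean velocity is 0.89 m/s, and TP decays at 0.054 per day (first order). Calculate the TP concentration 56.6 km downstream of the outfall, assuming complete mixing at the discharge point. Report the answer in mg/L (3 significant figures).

350 L/s = 0.35 m³/s.
1090 L/s = 1.09 m³/s.
18.2 µg/L = 0.0182 mg/L.
After complete mixing, C₀ = (0.35·3.12 + 1.09·0.0182) / 1.44 = 0.7721 mg/L.
Travel time t = 5.66e+04 m / 0.89 m/s = 6.36e+04 s = 0.7361 d.
C = 0.7721·exp(−0.054·0.7361) = 0.7721·0.961 = 0.742 mg/L.

0.742 mg/L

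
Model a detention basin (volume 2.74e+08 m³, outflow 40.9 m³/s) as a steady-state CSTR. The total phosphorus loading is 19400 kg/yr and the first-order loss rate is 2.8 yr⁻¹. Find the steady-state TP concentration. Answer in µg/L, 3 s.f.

9.43 µg/L

Outflow Q = 40.9 m³/s × 3.156e+07 s/yr = 1.291e+09 m³/yr.
Steady-state CSTR mass balance: W = Q·C + k·V·C, so C = W/(Q + kV).
Q + kV = 1.291e+09 + 2.8·2.74e+08 = 2.058e+09 m³/yr.
C = 19400/2.058e+09 = 9.427e-06 kg/m³ = 0.009427 mg/L = 9.427 µg/L.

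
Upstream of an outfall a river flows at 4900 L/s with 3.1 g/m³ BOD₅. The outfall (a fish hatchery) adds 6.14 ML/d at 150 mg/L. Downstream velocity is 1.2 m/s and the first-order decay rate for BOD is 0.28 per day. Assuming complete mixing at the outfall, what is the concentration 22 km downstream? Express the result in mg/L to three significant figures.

6.14 ML/d = 0.07106 m³/s.
4900 L/s = 4.9 m³/s.
After complete mixing, C₀ = (0.07106·150 + 4.9·3.1) / 4.971 = 5.2 mg/L.
Travel time t = 2.2e+04 m / 1.2 m/s = 1.833e+04 s = 0.2122 d.
C = 5.2·exp(−0.28·0.2122) = 5.2·0.9423 = 4.9 mg/L.

4.90 mg/L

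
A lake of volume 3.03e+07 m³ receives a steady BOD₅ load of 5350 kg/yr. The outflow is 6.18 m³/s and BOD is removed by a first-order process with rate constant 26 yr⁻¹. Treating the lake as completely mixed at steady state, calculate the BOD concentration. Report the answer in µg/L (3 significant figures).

Outflow Q = 6.18 m³/s × 3.156e+07 s/yr = 1.95e+08 m³/yr.
Steady-state CSTR mass balance: W = Q·C + k·V·C, so C = W/(Q + kV).
Q + kV = 1.95e+08 + 26·3.03e+07 = 9.828e+08 m³/yr.
C = 5350/9.828e+08 = 5.443e-06 kg/m³ = 0.005443 mg/L = 5.443 µg/L.

5.44 µg/L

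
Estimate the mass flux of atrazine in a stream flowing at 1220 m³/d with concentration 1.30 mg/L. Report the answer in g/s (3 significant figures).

1220 m³/d = 0.01412 m³/s.
Mass flux = Q·C = 0.01412 m³/s × 1.3 g/m³ = 0.01836 g/s.

0.0184 g/s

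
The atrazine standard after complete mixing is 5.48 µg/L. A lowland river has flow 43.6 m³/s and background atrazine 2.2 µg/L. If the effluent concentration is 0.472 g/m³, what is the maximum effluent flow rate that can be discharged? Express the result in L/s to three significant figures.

307 L/s

2.2 µg/L = 0.0022 mg/L.
5.48 µg/L = 0.00548 mg/L.
Mass balance at complete mixing: C_std·(Q_w + Q_r) = Q_w·C_e + Q_r·C_b.
Rearranging, Q_w = Q_r·(C_std − C_b)/(C_e − C_std) = 43.6·(0.00548 − 0.0022) / (0.472 − 0.00548) = 0.3065 m³/s.
= 306.5 L/s.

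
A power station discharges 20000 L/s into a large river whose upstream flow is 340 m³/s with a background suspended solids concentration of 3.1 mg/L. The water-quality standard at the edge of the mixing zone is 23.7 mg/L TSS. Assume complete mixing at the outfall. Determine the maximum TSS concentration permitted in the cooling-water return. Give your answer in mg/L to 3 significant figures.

20000 L/s = 20 m³/s.
Mass balance: 23.7·360 = 20·Cₑ + 340·3.1.
Cₑ = (8532 − 1054) / 20 = 373.9 mg/L.

374 mg/L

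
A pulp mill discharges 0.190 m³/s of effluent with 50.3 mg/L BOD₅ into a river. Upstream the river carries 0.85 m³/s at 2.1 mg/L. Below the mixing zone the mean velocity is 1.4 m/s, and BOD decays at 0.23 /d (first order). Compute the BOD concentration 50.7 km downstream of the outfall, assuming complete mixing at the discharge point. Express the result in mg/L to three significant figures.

9.90 mg/L

After complete mixing, C₀ = (0.19·50.3 + 0.85·2.1) / 1.04 = 10.91 mg/L.
Travel time t = 5.07e+04 m / 1.4 m/s = 3.621e+04 s = 0.4191 d.
C = 10.91·exp(−0.23·0.4191) = 10.91·0.9081 = 9.903 mg/L.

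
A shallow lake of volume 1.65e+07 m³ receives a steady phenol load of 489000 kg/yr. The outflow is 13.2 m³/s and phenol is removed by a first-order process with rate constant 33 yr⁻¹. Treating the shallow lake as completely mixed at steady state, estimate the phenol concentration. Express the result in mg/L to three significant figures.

0.509 mg/L

Outflow Q = 13.2 m³/s × 3.156e+07 s/yr = 4.166e+08 m³/yr.
Steady-state CSTR mass balance: W = Q·C + k·V·C, so C = W/(Q + kV).
Q + kV = 4.166e+08 + 33·1.65e+07 = 9.611e+08 m³/yr.
C = 489000/9.611e+08 = 0.0005088 kg/m³ = 0.5088 mg/L.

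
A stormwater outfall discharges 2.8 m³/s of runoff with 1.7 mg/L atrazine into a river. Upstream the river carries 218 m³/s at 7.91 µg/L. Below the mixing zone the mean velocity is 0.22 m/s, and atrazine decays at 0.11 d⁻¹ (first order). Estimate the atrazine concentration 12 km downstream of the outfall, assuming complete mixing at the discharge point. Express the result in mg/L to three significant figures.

7.91 µg/L = 0.00791 mg/L.
After complete mixing, C₀ = (2.8·1.7 + 218·0.00791) / 220.8 = 0.02937 mg/L.
Travel time t = 1.2e+04 m / 0.22 m/s = 5.455e+04 s = 0.6313 d.
C = 0.02937·exp(−0.11·0.6313) = 0.02937·0.9329 = 0.0274 mg/L.

0.0274 mg/L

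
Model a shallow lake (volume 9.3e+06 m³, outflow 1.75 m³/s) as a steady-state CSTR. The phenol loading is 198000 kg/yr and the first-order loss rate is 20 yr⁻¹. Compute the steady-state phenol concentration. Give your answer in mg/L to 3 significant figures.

0.821 mg/L

Outflow Q = 1.75 m³/s × 3.156e+07 s/yr = 5.523e+07 m³/yr.
Steady-state CSTR mass balance: W = Q·C + k·V·C, so C = W/(Q + kV).
Q + kV = 5.523e+07 + 20·9.3e+06 = 2.412e+08 m³/yr.
C = 198000/2.412e+08 = 0.0008208 kg/m³ = 0.8208 mg/L.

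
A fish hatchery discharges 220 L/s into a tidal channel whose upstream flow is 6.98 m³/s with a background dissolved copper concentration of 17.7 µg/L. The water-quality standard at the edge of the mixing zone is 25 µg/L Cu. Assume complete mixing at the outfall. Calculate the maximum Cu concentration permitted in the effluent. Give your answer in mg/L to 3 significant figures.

0.257 mg/L

220 L/s = 0.22 m³/s.
17.7 µg/L = 0.0177 mg/L.
25 µg/L = 0.025 mg/L.
Mass balance: 0.025·7.2 = 0.22·Cₑ + 6.98·0.0177.
Cₑ = (0.18 − 0.1235) / 0.22 = 0.2566 mg/L.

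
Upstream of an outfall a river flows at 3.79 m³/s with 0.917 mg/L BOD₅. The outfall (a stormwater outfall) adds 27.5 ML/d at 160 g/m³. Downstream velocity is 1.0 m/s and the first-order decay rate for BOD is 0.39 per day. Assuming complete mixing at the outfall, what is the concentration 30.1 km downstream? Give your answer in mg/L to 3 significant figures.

27.5 ML/d = 0.3183 m³/s.
After complete mixing, C₀ = (0.3183·160 + 3.79·0.917) / 4.108 = 13.24 mg/L.
Travel time t = 3.01e+04 m / 1.0 m/s = 3.01e+04 s = 0.3484 d.
C = 13.24·exp(−0.39·0.3484) = 13.24·0.873 = 11.56 mg/L.

11.6 mg/L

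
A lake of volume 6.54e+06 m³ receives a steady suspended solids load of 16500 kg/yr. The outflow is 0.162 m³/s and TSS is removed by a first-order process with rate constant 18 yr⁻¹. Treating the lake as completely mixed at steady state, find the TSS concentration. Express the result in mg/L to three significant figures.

0.134 mg/L

Outflow Q = 0.162 m³/s × 3.156e+07 s/yr = 5.112e+06 m³/yr.
Steady-state CSTR mass balance: W = Q·C + k·V·C, so C = W/(Q + kV).
Q + kV = 5.112e+06 + 18·6.54e+06 = 1.228e+08 m³/yr.
C = 16500/1.228e+08 = 0.0001343 kg/m³ = 0.1343 mg/L.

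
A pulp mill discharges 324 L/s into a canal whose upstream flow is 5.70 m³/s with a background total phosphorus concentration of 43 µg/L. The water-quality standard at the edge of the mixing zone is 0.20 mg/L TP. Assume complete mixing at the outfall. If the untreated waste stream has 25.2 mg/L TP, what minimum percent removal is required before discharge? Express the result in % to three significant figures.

88.2 %

324 L/s = 0.324 m³/s.
43 µg/L = 0.043 mg/L.
Mass balance: 0.2·6.024 = 0.324·Cₑ + 5.7·0.043.
Cₑ = (1.205 − 0.2451) / 0.324 = 2.962 mg/L.
Required removal = 1 − 2.962/25.2 = 88.25 %.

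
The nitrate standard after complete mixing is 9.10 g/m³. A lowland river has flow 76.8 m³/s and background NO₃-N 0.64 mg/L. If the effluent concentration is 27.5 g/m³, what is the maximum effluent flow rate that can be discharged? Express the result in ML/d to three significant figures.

3050 ML/d

Mass balance at complete mixing: C_std·(Q_w + Q_r) = Q_w·C_e + Q_r·C_b.
Rearranging, Q_w = Q_r·(C_std − C_b)/(C_e − C_std) = 76.8·(9.1 − 0.64) / (27.5 − 9.1) = 35.31 m³/s.
= 3051 ML/d.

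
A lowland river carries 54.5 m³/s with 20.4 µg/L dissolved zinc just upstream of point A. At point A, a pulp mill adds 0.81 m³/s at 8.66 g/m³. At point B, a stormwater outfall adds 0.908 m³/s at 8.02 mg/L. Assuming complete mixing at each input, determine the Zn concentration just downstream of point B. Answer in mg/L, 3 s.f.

20.4 µg/L = 0.0204 mg/L.
After input A: C = (54.5·0.0204 + 0.81·8.66) / 55.31 = 0.1469 mg/L.
After input B: C = (55.31·0.1469 + 0.908·8.02) / 56.22 = 0.2741 mg/L.

0.274 mg/L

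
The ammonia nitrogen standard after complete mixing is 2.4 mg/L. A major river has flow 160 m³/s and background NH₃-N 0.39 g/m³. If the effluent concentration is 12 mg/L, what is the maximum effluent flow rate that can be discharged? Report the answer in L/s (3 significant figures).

Mass balance at complete mixing: C_std·(Q_w + Q_r) = Q_w·C_e + Q_r·C_b.
Rearranging, Q_w = Q_r·(C_std − C_b)/(C_e − C_std) = 160·(2.4 − 0.39) / (12 − 2.4) = 33.5 m³/s.
= 3.35e+04 L/s.

33500 L/s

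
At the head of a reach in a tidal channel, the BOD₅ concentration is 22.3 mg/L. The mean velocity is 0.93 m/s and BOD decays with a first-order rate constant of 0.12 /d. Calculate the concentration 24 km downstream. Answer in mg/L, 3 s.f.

21.5 mg/L

Travel time t = 24 km / 0.93 m/s = 2.4e+04/0.93 = 2.581e+04 s = 0.2987 d.
First-order decay: C = 22.3·exp(−0.12·0.2987) = 22.3·0.9648 = 21.51 mg/L.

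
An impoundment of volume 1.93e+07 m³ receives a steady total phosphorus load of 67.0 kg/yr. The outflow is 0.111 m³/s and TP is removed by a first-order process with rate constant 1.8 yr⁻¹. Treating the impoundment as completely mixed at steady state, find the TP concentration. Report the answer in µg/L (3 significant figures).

1.75 µg/L

Outflow Q = 0.111 m³/s × 3.156e+07 s/yr = 3.503e+06 m³/yr.
Steady-state CSTR mass balance: W = Q·C + k·V·C, so C = W/(Q + kV).
Q + kV = 3.503e+06 + 1.8·1.93e+07 = 3.824e+07 m³/yr.
C = 67.0/3.824e+07 = 1.752e-06 kg/m³ = 0.001752 mg/L = 1.752 µg/L.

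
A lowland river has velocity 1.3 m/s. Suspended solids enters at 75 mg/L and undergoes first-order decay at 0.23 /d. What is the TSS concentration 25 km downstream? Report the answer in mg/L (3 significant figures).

71.3 mg/L

Travel time t = 25 km / 1.3 m/s = 2.5e+04/1.3 = 1.923e+04 s = 0.2226 d.
First-order decay: C = 75·exp(−0.23·0.2226) = 75·0.9501 = 71.26 mg/L.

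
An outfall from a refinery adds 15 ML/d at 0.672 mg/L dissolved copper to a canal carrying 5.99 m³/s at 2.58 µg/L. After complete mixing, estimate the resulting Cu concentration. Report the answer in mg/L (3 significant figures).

15 ML/d = 0.1736 m³/s.
2.58 µg/L = 0.00258 mg/L.
Flow-weighted mixing gives C = (0.1736·0.672 + 5.99·0.00258) / (0.1736 + 5.99) = 0.1321/6.164 = 0.02144 mg/L.

0.0214 mg/L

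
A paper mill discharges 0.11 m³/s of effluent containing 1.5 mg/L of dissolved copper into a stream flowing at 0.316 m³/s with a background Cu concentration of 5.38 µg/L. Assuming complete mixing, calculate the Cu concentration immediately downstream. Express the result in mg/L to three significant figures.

5.38 µg/L = 0.00538 mg/L.
Conservation of mass across the mixing zone: C = (0.11·1.5 + 0.316·0.00538) / (0.11 + 0.316) = 0.1667/0.426 = 0.3913 mg/L.

0.391 mg/L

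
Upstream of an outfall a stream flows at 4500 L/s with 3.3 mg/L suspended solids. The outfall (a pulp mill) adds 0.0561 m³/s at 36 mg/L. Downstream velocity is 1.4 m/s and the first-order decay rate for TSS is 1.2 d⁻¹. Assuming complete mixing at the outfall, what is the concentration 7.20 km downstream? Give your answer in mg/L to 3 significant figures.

4500 L/s = 4.5 m³/s.
After complete mixing, C₀ = (0.0561·36 + 4.5·3.3) / 4.556 = 3.703 mg/L.
Travel time t = 7200 m / 1.4 m/s = 5143 s = 0.05952 d.
C = 3.703·exp(−1.2·0.05952) = 3.703·0.9311 = 3.447 mg/L.

3.45 mg/L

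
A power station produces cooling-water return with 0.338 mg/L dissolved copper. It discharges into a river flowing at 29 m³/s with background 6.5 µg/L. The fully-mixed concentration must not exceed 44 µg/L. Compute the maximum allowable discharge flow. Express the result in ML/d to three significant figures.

6.5 µg/L = 0.0065 mg/L.
44 µg/L = 0.044 mg/L.
Mass balance at complete mixing: C_std·(Q_w + Q_r) = Q_w·C_e + Q_r·C_b.
Rearranging, Q_w = Q_r·(C_std − C_b)/(C_e − C_std) = 29·(0.044 − 0.0065) / (0.338 − 0.044) = 3.699 m³/s.
= 319.6 ML/d.

320 ML/d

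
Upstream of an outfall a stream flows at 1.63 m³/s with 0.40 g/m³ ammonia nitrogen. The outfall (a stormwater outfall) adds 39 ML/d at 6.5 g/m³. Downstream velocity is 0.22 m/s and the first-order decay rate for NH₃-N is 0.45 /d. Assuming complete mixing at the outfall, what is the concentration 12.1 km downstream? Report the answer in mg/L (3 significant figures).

39 ML/d = 0.4514 m³/s.
After complete mixing, C₀ = (0.4514·6.5 + 1.63·0.4) / 2.081 = 1.723 mg/L.
Travel time t = 1.21e+04 m / 0.22 m/s = 5.5e+04 s = 0.6366 d.
C = 1.723·exp(−0.45·0.6366) = 1.723·0.7509 = 1.294 mg/L.

1.29 mg/L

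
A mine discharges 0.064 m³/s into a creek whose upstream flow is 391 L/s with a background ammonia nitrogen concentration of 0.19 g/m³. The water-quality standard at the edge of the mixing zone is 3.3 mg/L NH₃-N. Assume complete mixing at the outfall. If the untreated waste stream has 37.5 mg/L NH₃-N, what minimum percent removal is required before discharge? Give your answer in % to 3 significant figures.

391 L/s = 0.391 m³/s.
Mass balance: 3.3·0.455 = 0.064·Cₑ + 0.391·0.19.
Cₑ = (1.502 − 0.07429) / 0.064 = 22.3 mg/L.
Required removal = 1 − 22.3/37.5 = 40.53 %.

40.5 %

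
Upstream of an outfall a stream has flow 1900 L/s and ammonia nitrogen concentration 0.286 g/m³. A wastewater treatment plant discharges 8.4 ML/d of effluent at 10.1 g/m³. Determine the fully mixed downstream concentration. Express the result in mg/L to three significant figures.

0.764 mg/L

8.4 ML/d = 0.09722 m³/s.
1900 L/s = 1.9 m³/s.
Flow-weighted mixing gives C = (0.09722·10.1 + 1.9·0.286) / (0.09722 + 1.9) = 1.525/1.997 = 0.7637 mg/L.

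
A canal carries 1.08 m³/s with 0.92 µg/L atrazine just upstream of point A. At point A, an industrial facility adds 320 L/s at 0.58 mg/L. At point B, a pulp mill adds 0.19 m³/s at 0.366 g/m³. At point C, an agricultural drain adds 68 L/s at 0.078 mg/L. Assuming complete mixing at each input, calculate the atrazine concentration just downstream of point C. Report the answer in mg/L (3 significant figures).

0.92 µg/L = 0.00092 mg/L.
320 L/s = 0.32 m³/s.
After input A: C = (1.08·0.00092 + 0.32·0.58) / 1.4 = 0.1333 mg/L.
After input B: C = (1.4·0.1333 + 0.19·0.366) / 1.59 = 0.1611 mg/L.
68 L/s = 0.068 m³/s.
After input C: C = (1.59·0.1611 + 0.068·0.078) / 1.658 = 0.1577 mg/L.

0.158 mg/L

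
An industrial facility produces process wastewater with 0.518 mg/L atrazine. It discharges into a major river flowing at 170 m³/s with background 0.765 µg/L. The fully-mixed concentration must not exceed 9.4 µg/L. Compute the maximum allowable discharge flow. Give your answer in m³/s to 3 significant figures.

2.89 m³/s

0.765 µg/L = 0.000765 mg/L.
9.4 µg/L = 0.0094 mg/L.
Mass balance at complete mixing: C_std·(Q_w + Q_r) = Q_w·C_e + Q_r·C_b.
Rearranging, Q_w = Q_r·(C_std − C_b)/(C_e − C_std) = 170·(0.0094 − 0.000765) / (0.518 − 0.0094) = 2.886 m³/s.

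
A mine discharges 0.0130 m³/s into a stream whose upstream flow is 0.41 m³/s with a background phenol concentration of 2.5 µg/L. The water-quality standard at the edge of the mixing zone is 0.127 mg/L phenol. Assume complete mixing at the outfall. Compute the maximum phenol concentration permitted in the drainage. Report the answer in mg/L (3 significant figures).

2.5 µg/L = 0.0025 mg/L.
Mass balance: 0.127·0.423 = 0.013·Cₑ + 0.41·0.0025.
Cₑ = (0.05372 − 0.001025) / 0.013 = 4.054 mg/L.

4.05 mg/L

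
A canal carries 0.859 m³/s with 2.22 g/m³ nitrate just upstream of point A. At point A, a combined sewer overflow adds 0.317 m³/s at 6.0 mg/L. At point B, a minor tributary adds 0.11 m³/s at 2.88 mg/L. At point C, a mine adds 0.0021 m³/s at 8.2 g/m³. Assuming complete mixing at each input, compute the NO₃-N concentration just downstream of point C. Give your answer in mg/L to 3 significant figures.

3.22 mg/L

After input A: C = (0.859·2.22 + 0.317·6) / 1.176 = 3.239 mg/L.
After input B: C = (1.176·3.239 + 0.11·2.88) / 1.286 = 3.208 mg/L.
After input C: C = (1.286·3.208 + 0.0021·8.2) / 1.288 = 3.216 mg/L.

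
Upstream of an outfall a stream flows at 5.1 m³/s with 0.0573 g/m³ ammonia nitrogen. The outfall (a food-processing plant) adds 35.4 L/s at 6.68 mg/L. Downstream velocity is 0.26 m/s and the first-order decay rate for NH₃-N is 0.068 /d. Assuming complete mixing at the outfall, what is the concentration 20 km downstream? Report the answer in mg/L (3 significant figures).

35.4 L/s = 0.0354 m³/s.
After complete mixing, C₀ = (0.0354·6.68 + 5.1·0.0573) / 5.135 = 0.103 mg/L.
Travel time t = 2e+04 m / 0.26 m/s = 7.692e+04 s = 0.8903 d.
C = 0.103·exp(−0.068·0.8903) = 0.103·0.9413 = 0.0969 mg/L.

0.0969 mg/L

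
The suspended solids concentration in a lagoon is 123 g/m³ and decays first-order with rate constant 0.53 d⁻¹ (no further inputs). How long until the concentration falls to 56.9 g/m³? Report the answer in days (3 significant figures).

t = ln(C₀/C)/k = ln(123/56.9)/0.53 = 0.7709/0.53 = 1.455 d.

1.45 d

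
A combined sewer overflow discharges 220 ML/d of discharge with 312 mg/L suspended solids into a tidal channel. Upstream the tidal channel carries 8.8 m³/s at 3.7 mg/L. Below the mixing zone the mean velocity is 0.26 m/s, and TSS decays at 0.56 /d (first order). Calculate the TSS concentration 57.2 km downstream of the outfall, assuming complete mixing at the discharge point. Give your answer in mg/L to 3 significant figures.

220 ML/d = 2.546 m³/s.
After complete mixing, C₀ = (2.546·312 + 8.8·3.7) / 11.35 = 72.89 mg/L.
Travel time t = 5.72e+04 m / 0.26 m/s = 2.2e+05 s = 2.546 d.
C = 72.89·exp(−0.56·2.546) = 72.89·0.2403 = 17.51 mg/L.

17.5 mg/L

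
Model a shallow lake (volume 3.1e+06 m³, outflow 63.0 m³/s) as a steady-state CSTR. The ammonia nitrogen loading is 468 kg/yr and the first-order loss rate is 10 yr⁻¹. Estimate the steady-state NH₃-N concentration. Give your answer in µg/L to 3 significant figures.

Outflow Q = 63.0 m³/s × 3.156e+07 s/yr = 1.988e+09 m³/yr.
Steady-state CSTR mass balance: W = Q·C + k·V·C, so C = W/(Q + kV).
Q + kV = 1.988e+09 + 10·3.1e+06 = 2.019e+09 m³/yr.
C = 468/2.019e+09 = 2.318e-07 kg/m³ = 0.0002318 mg/L = 0.2318 µg/L.

0.232 µg/L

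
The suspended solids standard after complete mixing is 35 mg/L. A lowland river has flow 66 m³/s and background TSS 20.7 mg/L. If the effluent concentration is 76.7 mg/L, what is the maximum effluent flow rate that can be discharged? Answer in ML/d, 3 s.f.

Mass balance at complete mixing: C_std·(Q_w + Q_r) = Q_w·C_e + Q_r·C_b.
Rearranging, Q_w = Q_r·(C_std − C_b)/(C_e − C_std) = 66·(35 − 20.7) / (76.7 − 35) = 22.63 m³/s.
= 1955 ML/d.

1960 ML/d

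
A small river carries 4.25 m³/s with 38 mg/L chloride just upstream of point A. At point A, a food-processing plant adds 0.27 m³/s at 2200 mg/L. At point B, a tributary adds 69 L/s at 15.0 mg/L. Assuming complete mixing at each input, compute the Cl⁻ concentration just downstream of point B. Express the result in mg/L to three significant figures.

165 mg/L

After input A: C = (4.25·38 + 0.27·2200) / 4.52 = 167.1 mg/L.
69 L/s = 0.069 m³/s.
After input B: C = (4.52·167.1 + 0.069·15) / 4.589 = 164.9 mg/L.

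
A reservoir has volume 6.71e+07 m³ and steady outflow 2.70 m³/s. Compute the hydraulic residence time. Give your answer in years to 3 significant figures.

Q = 2.70 m³/s × 3.156e+07 s/yr = 8.521e+07 m³/yr.
Hydraulic residence time τ = V/Q = 6.71e+07/8.521e+07 = 0.7875 yr.

0.788 yr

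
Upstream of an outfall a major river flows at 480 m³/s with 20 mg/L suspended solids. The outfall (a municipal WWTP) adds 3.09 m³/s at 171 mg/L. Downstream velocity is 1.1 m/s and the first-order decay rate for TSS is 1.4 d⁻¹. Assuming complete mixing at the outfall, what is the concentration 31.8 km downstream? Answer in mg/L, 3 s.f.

13.1 mg/L

After complete mixing, C₀ = (3.09·171 + 480·20) / 483.1 = 20.97 mg/L.
Travel time t = 3.18e+04 m / 1.1 m/s = 2.891e+04 s = 0.3346 d.
C = 20.97·exp(−1.4·0.3346) = 20.97·0.626 = 13.12 mg/L.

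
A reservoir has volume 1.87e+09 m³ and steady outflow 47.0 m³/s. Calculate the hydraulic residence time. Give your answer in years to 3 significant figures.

1.26 yr

Q = 47.0 m³/s × 3.156e+07 s/yr = 1.483e+09 m³/yr.
Hydraulic residence time τ = V/Q = 1.87e+09/1.483e+09 = 1.261 yr.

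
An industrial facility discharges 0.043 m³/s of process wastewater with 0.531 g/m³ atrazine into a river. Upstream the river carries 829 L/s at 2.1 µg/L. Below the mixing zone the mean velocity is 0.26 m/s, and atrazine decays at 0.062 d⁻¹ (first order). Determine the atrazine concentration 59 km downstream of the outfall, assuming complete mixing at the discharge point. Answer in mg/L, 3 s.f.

829 L/s = 0.829 m³/s.
2.1 µg/L = 0.0021 mg/L.
After complete mixing, C₀ = (0.043·0.531 + 0.829·0.0021) / 0.872 = 0.02818 mg/L.
Travel time t = 5.9e+04 m / 0.26 m/s = 2.269e+05 s = 2.626 d.
C = 0.02818·exp(−0.062·2.626) = 0.02818·0.8497 = 0.02395 mg/L.

0.0239 mg/L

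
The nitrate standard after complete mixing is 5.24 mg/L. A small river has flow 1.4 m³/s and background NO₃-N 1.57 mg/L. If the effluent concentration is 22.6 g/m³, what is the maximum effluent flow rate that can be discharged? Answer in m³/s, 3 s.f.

0.296 m³/s

Mass balance at complete mixing: C_std·(Q_w + Q_r) = Q_w·C_e + Q_r·C_b.
Rearranging, Q_w = Q_r·(C_std − C_b)/(C_e − C_std) = 1.4·(5.24 − 1.57) / (22.6 − 5.24) = 0.296 m³/s.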